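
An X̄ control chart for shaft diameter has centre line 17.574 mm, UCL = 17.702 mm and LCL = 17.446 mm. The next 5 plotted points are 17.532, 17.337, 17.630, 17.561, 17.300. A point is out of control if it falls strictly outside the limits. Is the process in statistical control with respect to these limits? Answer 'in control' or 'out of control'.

out of control

Compare each point to [17.446, 17.702]: sample 2 = 17.337 < LCL; sample 5 = 17.300 < LCL.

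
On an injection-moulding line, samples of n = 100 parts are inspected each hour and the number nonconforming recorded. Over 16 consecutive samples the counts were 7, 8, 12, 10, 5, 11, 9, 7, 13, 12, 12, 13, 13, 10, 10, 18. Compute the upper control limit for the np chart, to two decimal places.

p̄ = Σdᵢ / (k·n) = 170 / (16 × 100) = 0.10625
UCL = np̄ + 3·√(np̄(1−p̄)) = 10.6250 + 3 × √(10.6250×0.89375) = 10.6250 + 3 × 3.0816 = 19.8697

19.87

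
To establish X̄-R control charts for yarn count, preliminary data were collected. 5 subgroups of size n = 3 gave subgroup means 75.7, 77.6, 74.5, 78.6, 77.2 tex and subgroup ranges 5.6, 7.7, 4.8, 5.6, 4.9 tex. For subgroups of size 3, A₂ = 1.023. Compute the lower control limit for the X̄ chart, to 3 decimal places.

70.868

X̄̄ = (75.7 + 77.6 + 74.5 + 78.6 + 77.2) / 5 = 383.6000 / 5 = 76.7200
R̄ = (5.6 + 7.7 + 4.8 + 5.6 + 4.9) / 5 = 28.6000 / 5 = 5.7200
LCL = X̄̄ − A₂·R̄ = 76.7200 − 1.023 × 5.7200 = 70.8684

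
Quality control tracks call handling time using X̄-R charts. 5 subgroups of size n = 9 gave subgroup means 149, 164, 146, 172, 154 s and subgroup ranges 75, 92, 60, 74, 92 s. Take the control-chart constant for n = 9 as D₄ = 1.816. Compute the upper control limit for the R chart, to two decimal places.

142.74

R̄ = (75 + 92 + 60 + 74 + 92) / 5 = 393.0000 / 5 = 78.6000
UCL_R = D₄·R̄ = 1.816 × 78.6000 = 142.7376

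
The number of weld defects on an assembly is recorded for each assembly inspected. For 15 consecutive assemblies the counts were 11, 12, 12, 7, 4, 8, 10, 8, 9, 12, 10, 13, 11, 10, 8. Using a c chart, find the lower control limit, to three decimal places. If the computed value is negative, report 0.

0.339

c̄ = (11 + 12 + 12 + 7 + 4 + 8 + 10 + 8 + 9 + 12 + 10 + 13 + 11 + 10 + 8) / 15 = 145 / 15 = 9.6667
LCL = c̄ − 3√c̄ = 9.6667 − 3 × 3.1091 = 0.3393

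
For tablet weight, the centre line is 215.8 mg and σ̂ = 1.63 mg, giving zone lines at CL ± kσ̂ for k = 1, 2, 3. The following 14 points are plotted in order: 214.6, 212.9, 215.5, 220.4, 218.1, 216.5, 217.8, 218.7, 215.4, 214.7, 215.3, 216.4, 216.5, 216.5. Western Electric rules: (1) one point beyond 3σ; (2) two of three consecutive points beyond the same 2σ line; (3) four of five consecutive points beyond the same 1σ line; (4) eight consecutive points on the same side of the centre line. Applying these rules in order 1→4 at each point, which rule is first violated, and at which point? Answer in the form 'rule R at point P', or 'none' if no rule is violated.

Zone of each point (C = within 1σ̂, B = 1σ̂–2σ̂, A = 2σ̂–3σ̂, * = beyond 3σ̂; sign = side of CL): 1:-C, 2:-B, 3:-C, 4:+A, 5:+B, 6:+C, 7:+B, 8:+B, 9:-C, 10:-C, 11:-C, 12:+C, 13:+C, 14:+C
Rule 3 (four of five consecutive points beyond the same 1σ limit) is satisfied at point 8.

rule 3 at point 8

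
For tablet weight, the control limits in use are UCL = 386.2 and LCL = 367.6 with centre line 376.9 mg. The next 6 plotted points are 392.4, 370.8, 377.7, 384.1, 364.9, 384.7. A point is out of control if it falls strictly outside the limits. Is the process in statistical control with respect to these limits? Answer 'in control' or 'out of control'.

Compare each point to [367.6, 386.2]: sample 1 = 392.4 > UCL; sample 5 = 364.9 < LCL.

out of control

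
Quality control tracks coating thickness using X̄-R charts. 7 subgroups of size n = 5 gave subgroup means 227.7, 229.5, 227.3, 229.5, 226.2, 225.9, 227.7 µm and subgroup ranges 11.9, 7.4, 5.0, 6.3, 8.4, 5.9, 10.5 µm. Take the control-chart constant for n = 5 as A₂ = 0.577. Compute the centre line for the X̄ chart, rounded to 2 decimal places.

227.69

X̄̄ = (227.7 + 229.5 + 227.3 + 229.5 + 226.2 + 225.9 + 227.7) / 7 = 1593.8000 / 7 = 227.6857
CL = X̄̄ = 227.6857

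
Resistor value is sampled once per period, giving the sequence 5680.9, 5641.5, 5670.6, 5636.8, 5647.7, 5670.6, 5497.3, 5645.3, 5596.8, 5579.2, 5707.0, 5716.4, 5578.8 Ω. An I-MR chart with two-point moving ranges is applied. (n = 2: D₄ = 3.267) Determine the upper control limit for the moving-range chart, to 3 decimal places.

Moving ranges: 39.4, 29.1, 33.8, 10.9, 22.9, 173.3, 148.0, 48.5, 17.6, 127.8, 9.4, 137.6; M̄R̄ = 798.3000 / 12 = 66.5250
UCL_MR = D₄·M̄R̄ = 3.267 × 66.5250 = 217.3372

217.337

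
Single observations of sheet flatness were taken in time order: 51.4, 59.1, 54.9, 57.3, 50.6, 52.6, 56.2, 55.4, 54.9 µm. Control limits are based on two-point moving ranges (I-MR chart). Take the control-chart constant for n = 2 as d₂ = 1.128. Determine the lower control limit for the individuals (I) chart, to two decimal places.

X̄ = (51.4 + 59.1 + 54.9 + 57.3 + 50.6 + 52.6 + 56.2 + 55.4 + 54.9) / 9 = 54.7111
Moving ranges: 7.7, 4.2, 2.4, 6.7, 2.0, 3.6, 0.8, 0.5; M̄R̄ = 27.9000 / 8 = 3.4875
LCL = X̄ − 3·M̄R̄/d₂ = 54.7111 − 3 × 3.4875 / 1.128 = 45.4358

45.44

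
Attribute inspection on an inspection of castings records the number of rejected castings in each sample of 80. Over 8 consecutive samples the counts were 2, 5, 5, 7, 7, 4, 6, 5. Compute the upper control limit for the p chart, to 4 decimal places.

0.1462

p̄ = Σdᵢ / (k·n) = 41 / (8 × 80) = 0.06406
UCL = p̄ + 3·√(p̄(1−p̄)/n) = 0.06406 + 3 × √(0.06406×0.93594/80) = 0.06406 + 3 × 0.02738 = 0.14619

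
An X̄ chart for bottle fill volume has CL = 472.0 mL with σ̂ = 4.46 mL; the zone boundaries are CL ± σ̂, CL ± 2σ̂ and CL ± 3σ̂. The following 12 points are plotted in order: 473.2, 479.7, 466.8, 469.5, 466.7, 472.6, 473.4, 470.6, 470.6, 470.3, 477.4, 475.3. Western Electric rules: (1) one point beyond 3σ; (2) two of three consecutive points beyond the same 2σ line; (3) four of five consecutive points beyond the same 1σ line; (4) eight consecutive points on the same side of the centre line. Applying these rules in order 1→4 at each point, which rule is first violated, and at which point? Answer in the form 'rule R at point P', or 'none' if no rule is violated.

none

Zone of each point (C = within 1σ̂, B = 1σ̂–2σ̂, A = 2σ̂–3σ̂, * = beyond 3σ̂; sign = side of CL): 1:+C, 2:+B, 3:-B, 4:-C, 5:-B, 6:+C, 7:+C, 8:-C, 9:-C, 10:-C, 11:+B, 12:+C
No rule fires across all 12 points.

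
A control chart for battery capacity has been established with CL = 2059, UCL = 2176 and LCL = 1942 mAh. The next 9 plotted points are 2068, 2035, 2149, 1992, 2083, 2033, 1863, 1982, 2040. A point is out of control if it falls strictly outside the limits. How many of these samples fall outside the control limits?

Compare each point to [1942, 2176]: sample 7 = 1863 < LCL.

1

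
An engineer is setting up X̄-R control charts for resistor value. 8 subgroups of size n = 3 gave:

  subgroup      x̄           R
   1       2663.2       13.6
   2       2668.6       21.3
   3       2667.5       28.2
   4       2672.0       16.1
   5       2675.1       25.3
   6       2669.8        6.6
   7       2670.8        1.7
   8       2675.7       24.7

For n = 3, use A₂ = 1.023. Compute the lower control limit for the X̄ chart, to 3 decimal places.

2652.755

X̄̄ = (2663.2 + 2668.6 + 2667.5 + 2672.0 + 2675.1 + 2669.8 + 2670.8 + 2675.7) / 8 = 21362.7000 / 8 = 2670.3375
R̄ = (13.6 + 21.3 + 28.2 + 16.1 + 25.3 + 6.6 + 1.7 + 24.7) / 8 = 137.5000 / 8 = 17.1875
LCL = X̄̄ − A₂·R̄ = 2670.3375 − 1.023 × 17.1875 = 2652.7547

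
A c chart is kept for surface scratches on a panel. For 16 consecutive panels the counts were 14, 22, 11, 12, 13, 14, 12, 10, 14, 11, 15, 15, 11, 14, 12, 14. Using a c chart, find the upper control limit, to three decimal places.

24.347

c̄ = (14 + 22 + 11 + 12 + 13 + 14 + 12 + 10 + 14 + 11 + 15 + 15 + 11 + 14 + 12 + 14) / 16 = 214 / 16 = 13.3750
UCL = c̄ + 3√c̄ = 13.3750 + 3 × √13.3750 = 13.3750 + 3 × 3.6572 = 24.3466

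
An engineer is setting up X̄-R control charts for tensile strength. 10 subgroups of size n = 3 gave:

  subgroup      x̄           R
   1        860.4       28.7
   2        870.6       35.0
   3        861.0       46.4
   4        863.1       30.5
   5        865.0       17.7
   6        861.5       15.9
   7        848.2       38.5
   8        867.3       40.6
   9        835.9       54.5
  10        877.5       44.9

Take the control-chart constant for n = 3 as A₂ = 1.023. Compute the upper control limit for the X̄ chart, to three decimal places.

897.131

X̄̄ = (860.4 + 870.6 + 861.0 + 863.1 + 865.0 + 861.5 + 848.2 + 867.3 + 835.9 + 877.5) / 10 = 8610.5000 / 10 = 861.0500
R̄ = (28.7 + 35.0 + 46.4 + 30.5 + 17.7 + 15.9 + 38.5 + 40.6 + 54.5 + 44.9) / 10 = 352.7000 / 10 = 35.2700
UCL = X̄̄ + A₂·R̄ = 861.0500 + 1.023 × 35.2700 = 897.1312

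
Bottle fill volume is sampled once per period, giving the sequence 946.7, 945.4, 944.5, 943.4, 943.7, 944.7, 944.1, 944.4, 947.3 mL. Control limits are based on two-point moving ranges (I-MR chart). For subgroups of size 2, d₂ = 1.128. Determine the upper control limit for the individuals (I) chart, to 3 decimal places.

947.704

X̄ = (946.7 + 945.4 + 944.5 + 943.4 + 943.7 + 944.7 + 944.1 + 944.4 + 947.3) / 9 = 944.9111
Moving ranges: 1.3, 0.9, 1.1, 0.3, 1.0, 0.6, 0.3, 2.9; M̄R̄ = 8.4000 / 8 = 1.0500
UCL = X̄ + 3·M̄R̄/d₂ = 944.9111 + 3 × 1.0500 / 1.128 = 947.7037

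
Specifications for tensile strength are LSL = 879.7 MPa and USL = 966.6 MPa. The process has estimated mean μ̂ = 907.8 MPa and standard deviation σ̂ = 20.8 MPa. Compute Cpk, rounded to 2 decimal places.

0.45

Cpu = (USL − μ̂) / (3σ̂) = (966.6 − 907.8) / (3 × 20.8) = 0.9423; Cpl = (μ̂ − LSL) / (3σ̂) = (907.8 − 879.7) / (3 × 20.8) = 0.4503; Cpk = min(Cpu, Cpl) = 0.4503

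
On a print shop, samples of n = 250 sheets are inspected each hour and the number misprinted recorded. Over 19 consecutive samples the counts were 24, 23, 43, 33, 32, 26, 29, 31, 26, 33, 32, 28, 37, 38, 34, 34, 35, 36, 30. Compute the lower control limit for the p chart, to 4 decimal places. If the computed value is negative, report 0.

0.0639

p̄ = Σdᵢ / (k·n) = 604 / (19 × 250) = 0.12716
LCL = p̄ − 3·√(p̄(1−p̄)/n) = 0.12716 − 3 × 0.02107 = 0.06395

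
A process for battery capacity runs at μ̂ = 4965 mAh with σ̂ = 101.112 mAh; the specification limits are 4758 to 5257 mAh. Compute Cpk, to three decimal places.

0.682

Cpu = (USL − μ̂) / (3σ̂) = (5257 − 4965) / (3 × 101.112) = 0.9626; Cpl = (μ̂ − LSL) / (3σ̂) = (4965 − 4758) / (3 × 101.112) = 0.6824; Cpk = min(Cpu, Cpl) = 0.6824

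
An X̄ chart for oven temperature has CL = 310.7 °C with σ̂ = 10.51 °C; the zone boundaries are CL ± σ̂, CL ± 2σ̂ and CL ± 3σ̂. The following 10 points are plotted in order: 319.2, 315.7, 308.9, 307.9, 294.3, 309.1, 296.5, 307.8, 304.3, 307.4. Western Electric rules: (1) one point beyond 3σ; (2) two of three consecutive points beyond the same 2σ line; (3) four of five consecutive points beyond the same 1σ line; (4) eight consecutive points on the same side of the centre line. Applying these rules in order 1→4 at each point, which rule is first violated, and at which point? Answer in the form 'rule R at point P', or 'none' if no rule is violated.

Zone of each point (C = within 1σ̂, B = 1σ̂–2σ̂, A = 2σ̂–3σ̂, * = beyond 3σ̂; sign = side of CL): 1:+C, 2:+C, 3:-C, 4:-C, 5:-B, 6:-C, 7:-B, 8:-C, 9:-C, 10:-C
Rule 4 (eight consecutive points on the same side of the centre line) is satisfied at point 10.

rule 4 at point 10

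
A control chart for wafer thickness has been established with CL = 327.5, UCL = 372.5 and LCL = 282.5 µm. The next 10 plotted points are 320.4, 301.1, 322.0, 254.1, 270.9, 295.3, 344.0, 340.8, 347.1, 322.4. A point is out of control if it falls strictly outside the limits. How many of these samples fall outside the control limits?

2

Compare each point to [282.5, 372.5]: sample 4 = 254.1 < LCL; sample 5 = 270.9 < LCL.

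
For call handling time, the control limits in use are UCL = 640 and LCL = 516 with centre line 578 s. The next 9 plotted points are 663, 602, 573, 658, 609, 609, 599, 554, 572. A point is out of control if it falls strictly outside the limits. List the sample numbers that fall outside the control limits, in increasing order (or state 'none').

Compare each point to [516, 640]: sample 1 = 663 > UCL; sample 4 = 658 > UCL.

1, 4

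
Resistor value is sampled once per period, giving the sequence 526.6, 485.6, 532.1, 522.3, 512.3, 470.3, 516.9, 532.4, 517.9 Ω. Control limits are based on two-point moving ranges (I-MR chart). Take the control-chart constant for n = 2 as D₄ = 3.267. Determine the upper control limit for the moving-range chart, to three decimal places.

92.252

Moving ranges: 41.0, 46.5, 9.8, 10.0, 42.0, 46.6, 15.5, 14.5; M̄R̄ = 225.9000 / 8 = 28.2375
UCL_MR = D₄·M̄R̄ = 3.267 × 28.2375 = 92.2519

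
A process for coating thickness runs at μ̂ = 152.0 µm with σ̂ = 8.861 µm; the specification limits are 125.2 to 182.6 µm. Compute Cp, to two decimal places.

1.08

Cp = (USL − LSL) / (6σ̂) = (182.6 − 125.2) / (6 × 8.861) = 57.4000 / 53.1660 = 1.0796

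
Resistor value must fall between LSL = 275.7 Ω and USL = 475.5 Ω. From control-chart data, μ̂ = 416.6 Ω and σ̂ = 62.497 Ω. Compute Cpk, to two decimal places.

0.31

Cpu = (USL − μ̂) / (3σ̂) = (475.5 − 416.6) / (3 × 62.497) = 0.3141; Cpl = (μ̂ − LSL) / (3σ̂) = (416.6 − 275.7) / (3 × 62.497) = 0.7515; Cpk = min(Cpu, Cpl) = 0.3141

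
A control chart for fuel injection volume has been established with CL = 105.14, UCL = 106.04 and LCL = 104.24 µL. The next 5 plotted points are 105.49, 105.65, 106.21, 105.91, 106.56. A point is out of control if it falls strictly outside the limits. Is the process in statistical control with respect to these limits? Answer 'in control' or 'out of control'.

Compare each point to [104.24, 106.04]: sample 3 = 106.21 > UCL; sample 5 = 106.56 > UCL.

out of control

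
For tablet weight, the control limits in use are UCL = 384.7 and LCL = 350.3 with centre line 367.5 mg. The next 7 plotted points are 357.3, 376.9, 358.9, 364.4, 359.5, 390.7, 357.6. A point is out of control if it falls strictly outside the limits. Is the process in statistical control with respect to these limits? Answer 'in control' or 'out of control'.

out of control

Compare each point to [350.3, 384.7]: sample 6 = 390.7 > UCL.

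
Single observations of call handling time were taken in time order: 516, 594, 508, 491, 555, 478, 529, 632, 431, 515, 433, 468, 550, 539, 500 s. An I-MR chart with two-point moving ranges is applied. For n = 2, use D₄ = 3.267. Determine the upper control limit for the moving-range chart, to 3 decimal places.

235.691

Moving ranges: 78, 86, 17, 64, 77, 51, 103, 201, 84, 82, 35, 82, 11, 39; M̄R̄ = 1010.0000 / 14 = 72.1429
UCL_MR = D₄·M̄R̄ = 3.267 × 72.1429 = 235.6907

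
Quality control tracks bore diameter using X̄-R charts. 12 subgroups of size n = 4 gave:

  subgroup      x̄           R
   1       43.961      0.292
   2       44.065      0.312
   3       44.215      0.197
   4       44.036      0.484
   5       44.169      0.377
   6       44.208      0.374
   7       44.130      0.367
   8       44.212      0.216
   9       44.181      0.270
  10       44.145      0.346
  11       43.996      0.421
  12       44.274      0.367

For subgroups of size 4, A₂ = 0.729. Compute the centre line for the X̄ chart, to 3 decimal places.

44.133

X̄̄ = (43.961 + 44.065 + 44.215 + 44.036 + 44.169 + 44.208 + 44.130 + 44.212 + 44.181 + 44.145 + 43.996 + 44.274) / 12 = 529.5920 / 12 = 44.1327
CL = X̄̄ = 44.1327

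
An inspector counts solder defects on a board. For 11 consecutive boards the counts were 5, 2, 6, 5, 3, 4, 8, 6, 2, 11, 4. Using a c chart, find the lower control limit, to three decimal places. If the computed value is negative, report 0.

c̄ = (5 + 2 + 6 + 5 + 3 + 4 + 8 + 6 + 2 + 11 + 4) / 11 = 56 / 11 = 5.0909
LCL = c̄ − 3√c̄ = 5.0909 − 3 × 2.2563 = -1.6780 → 0 (cannot be negative)

0.000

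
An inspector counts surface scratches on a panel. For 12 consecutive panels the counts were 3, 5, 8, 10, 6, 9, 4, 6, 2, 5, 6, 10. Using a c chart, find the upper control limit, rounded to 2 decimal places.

13.62

c̄ = (3 + 5 + 8 + 10 + 6 + 9 + 4 + 6 + 2 + 5 + 6 + 10) / 12 = 74 / 12 = 6.1667
UCL = c̄ + 3√c̄ = 6.1667 + 3 × √6.1667 = 6.1667 + 3 × 2.4833 = 13.6165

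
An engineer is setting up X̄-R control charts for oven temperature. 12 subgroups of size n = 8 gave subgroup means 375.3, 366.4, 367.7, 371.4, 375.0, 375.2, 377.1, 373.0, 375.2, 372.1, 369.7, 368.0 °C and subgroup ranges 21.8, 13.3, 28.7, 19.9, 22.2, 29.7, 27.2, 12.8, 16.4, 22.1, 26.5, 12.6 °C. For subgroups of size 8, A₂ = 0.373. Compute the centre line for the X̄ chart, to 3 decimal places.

X̄̄ = (375.3 + 366.4 + 367.7 + 371.4 + 375.0 + 375.2 + 377.1 + 373.0 + 375.2 + 372.1 + 369.7 + 368.0) / 12 = 4466.1000 / 12 = 372.1750
CL = X̄̄ = 372.1750

372.175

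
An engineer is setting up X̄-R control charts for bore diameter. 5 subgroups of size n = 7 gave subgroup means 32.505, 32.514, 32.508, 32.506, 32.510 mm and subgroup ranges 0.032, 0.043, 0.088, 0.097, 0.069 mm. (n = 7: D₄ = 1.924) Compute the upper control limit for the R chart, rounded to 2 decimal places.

R̄ = (0.032 + 0.043 + 0.088 + 0.097 + 0.069) / 5 = 0.3290 / 5 = 0.0658
UCL_R = D₄·R̄ = 1.924 × 0.0658 = 0.1266

0.13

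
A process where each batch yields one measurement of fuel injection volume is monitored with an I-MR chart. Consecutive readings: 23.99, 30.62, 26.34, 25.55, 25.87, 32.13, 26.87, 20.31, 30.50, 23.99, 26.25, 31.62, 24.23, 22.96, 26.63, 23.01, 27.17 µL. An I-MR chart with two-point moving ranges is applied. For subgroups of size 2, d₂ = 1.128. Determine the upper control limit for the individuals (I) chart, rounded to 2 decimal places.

38.75

X̄ = (23.99 + 30.62 + 26.34 + 25.55 + 25.87 + 32.13 + 26.87 + 20.31 + 30.50 + 23.99 + 26.25 + 31.62 + 24.23 + 22.96 + 26.63 + 23.01 + 27.17) / 17 = 26.3553
Moving ranges: 6.63, 4.28, 0.79, 0.32, 6.26, 5.26, 6.56, 10.19, 6.51, 2.26, 5.37, 7.39, 1.27, 3.67, 3.62, 4.16; M̄R̄ = 74.5400 / 16 = 4.6587
UCL = X̄ + 3·M̄R̄/d₂ = 26.3553 + 3 × 4.6587 / 1.128 = 38.7456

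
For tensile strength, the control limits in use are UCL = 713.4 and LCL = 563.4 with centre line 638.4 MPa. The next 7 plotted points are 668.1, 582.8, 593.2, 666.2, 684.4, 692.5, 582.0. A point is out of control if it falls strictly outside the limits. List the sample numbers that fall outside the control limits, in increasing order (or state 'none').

none

All 7 points lie within [563.4, 713.4].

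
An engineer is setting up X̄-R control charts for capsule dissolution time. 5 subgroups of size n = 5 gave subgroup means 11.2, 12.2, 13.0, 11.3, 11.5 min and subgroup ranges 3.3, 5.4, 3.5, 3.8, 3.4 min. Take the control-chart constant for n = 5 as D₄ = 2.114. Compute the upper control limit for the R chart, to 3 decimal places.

8.202

R̄ = (3.3 + 5.4 + 3.5 + 3.8 + 3.4) / 5 = 19.4000 / 5 = 3.8800
UCL_R = D₄·R̄ = 2.114 × 3.8800 = 8.2023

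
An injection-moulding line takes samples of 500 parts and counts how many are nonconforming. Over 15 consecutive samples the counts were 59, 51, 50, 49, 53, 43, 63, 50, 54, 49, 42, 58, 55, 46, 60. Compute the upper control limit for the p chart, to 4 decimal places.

0.1453

p̄ = Σdᵢ / (k·n) = 782 / (15 × 500) = 0.10427
UCL = p̄ + 3·√(p̄(1−p̄)/n) = 0.10427 + 3 × √(0.10427×0.89573/500) = 0.10427 + 3 × 0.01367 = 0.14527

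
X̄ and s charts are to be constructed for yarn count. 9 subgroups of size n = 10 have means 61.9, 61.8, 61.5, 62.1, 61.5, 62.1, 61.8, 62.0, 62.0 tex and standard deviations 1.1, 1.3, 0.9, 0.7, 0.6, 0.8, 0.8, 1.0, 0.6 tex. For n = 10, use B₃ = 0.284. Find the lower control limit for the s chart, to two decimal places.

s̄ = (1.1 + 1.3 + 0.9 + 0.7 + 0.6 + 0.8 + 0.8 + 1.0 + 0.6) / 9 = 0.8667
LCL_s = B₃·s̄ = 0.284 × 0.8667 = 0.2461

0.25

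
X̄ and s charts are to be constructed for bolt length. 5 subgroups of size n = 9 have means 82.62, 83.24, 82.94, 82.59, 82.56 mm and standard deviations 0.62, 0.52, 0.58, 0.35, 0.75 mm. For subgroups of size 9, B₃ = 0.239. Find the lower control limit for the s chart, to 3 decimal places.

s̄ = (0.62 + 0.52 + 0.58 + 0.35 + 0.75) / 5 = 0.5640
LCL_s = B₃·s̄ = 0.239 × 0.5640 = 0.1348

0.135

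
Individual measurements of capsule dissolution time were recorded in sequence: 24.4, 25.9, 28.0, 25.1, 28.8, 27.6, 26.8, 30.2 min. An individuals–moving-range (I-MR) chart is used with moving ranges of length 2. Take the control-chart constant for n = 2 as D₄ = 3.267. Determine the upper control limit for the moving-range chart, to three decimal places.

7.281

Moving ranges: 1.5, 2.1, 2.9, 3.7, 1.2, 0.8, 3.4; M̄R̄ = 15.6000 / 7 = 2.2286
UCL_MR = D₄·M̄R̄ = 3.267 × 2.2286 = 7.2807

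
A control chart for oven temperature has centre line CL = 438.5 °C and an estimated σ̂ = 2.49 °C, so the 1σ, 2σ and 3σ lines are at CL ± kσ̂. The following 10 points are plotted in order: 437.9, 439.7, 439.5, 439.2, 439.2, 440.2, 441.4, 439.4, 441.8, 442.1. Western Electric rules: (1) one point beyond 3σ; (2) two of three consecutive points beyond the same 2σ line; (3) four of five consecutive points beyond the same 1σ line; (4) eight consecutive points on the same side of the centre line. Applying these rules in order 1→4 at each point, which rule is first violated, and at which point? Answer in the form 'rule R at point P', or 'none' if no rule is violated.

rule 4 at point 9

Zone of each point (C = within 1σ̂, B = 1σ̂–2σ̂, A = 2σ̂–3σ̂, * = beyond 3σ̂; sign = side of CL): 1:-C, 2:+C, 3:+C, 4:+C, 5:+C, 6:+C, 7:+B, 8:+C, 9:+B, 10:+B
Rule 4 (eight consecutive points on the same side of the centre line) is satisfied at point 9.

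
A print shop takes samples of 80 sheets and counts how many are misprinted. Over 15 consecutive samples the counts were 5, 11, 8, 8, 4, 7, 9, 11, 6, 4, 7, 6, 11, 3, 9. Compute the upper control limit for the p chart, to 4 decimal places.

p̄ = Σdᵢ / (k·n) = 109 / (15 × 80) = 0.09083
UCL = p̄ + 3·√(p̄(1−p̄)/n) = 0.09083 + 3 × √(0.09083×0.90917/80) = 0.09083 + 3 × 0.03213 = 0.18722

0.1872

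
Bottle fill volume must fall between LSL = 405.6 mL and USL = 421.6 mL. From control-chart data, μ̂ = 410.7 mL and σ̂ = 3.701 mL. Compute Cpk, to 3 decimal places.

Cpu = (USL − μ̂) / (3σ̂) = (421.6 − 410.7) / (3 × 3.701) = 0.9817; Cpl = (μ̂ − LSL) / (3σ̂) = (410.7 − 405.6) / (3 × 3.701) = 0.4593; Cpk = min(Cpu, Cpl) = 0.4593

0.459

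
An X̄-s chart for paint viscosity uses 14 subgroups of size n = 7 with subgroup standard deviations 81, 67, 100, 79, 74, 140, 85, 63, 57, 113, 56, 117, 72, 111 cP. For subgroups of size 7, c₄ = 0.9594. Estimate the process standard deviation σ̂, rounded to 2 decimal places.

90.46

s̄ = (81 + 67 + 100 + 79 + 74 + 140 + 85 + 63 + 57 + 113 + 56 + 117 + 72 + 111) / 14 = 86.7857
σ̂ = s̄ / c₄ = 86.7857 / 0.9594 = 90.4583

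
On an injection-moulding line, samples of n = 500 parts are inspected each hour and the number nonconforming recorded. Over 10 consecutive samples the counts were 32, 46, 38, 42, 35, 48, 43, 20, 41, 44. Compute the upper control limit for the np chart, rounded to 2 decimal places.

56.87

p̄ = Σdᵢ / (k·n) = 389 / (10 × 500) = 0.07780
UCL = np̄ + 3·√(np̄(1−p̄)) = 38.9000 + 3 × √(38.9000×0.92220) = 38.9000 + 3 × 5.9895 = 56.8684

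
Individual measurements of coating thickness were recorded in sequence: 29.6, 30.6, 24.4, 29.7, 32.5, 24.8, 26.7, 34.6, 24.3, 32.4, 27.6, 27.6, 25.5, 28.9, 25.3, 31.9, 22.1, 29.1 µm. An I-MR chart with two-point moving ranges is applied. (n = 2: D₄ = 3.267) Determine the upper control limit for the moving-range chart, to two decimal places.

17.01

Moving ranges: 1.0, 6.2, 5.3, 2.8, 7.7, 1.9, 7.9, 10.3, 8.1, 4.8, 0.0, 2.1, 3.4, 3.6, 6.6, 9.8, 7.0; M̄R̄ = 88.5000 / 17 = 5.2059
UCL_MR = D₄·M̄R̄ = 3.267 × 5.2059 = 17.0076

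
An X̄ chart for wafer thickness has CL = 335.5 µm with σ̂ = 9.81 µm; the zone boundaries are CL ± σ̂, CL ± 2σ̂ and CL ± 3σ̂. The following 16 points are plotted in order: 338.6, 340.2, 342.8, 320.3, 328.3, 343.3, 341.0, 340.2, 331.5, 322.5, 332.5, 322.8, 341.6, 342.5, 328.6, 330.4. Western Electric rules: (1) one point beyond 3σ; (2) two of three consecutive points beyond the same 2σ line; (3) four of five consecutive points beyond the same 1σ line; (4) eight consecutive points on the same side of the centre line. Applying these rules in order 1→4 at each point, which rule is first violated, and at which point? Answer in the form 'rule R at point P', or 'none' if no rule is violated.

Zone of each point (C = within 1σ̂, B = 1σ̂–2σ̂, A = 2σ̂–3σ̂, * = beyond 3σ̂; sign = side of CL): 1:+C, 2:+C, 3:+C, 4:-B, 5:-C, 6:+C, 7:+C, 8:+C, 9:-C, 10:-B, 11:-C, 12:-B, 13:+C, 14:+C, 15:-C, 16:-C
No rule fires across all 16 points.

none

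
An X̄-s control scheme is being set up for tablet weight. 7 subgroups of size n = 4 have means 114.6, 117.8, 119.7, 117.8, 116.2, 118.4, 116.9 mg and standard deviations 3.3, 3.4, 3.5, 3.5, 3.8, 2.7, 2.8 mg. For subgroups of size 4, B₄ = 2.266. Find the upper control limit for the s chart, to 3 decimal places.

s̄ = (3.3 + 3.4 + 3.5 + 3.5 + 3.8 + 2.7 + 2.8) / 7 = 3.2857
UCL_s = B₄·s̄ = 2.266 × 3.2857 = 7.4454

7.445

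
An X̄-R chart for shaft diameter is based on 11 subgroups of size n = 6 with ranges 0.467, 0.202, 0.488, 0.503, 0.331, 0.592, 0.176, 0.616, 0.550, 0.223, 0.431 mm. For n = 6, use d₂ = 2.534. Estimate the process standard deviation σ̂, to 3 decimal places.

R̄ = (0.467 + 0.202 + 0.488 + 0.503 + 0.331 + 0.592 + 0.176 + 0.616 + 0.550 + 0.223 + 0.431) / 11 = 0.4163
σ̂ = R̄ / d₂ = 0.4163 / 2.534 = 0.1643

0.164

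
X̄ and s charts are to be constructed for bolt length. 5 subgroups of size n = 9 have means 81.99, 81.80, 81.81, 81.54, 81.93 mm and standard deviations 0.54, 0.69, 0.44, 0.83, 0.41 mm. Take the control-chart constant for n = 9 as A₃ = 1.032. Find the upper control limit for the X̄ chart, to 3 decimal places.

X̄̄ = (81.99 + 81.80 + 81.81 + 81.54 + 81.93) / 5 = 81.8140
s̄ = (0.54 + 0.69 + 0.44 + 0.83 + 0.41) / 5 = 0.5820
UCL = X̄̄ + A₃·s̄ = 81.8140 + 1.032 × 0.5820 = 82.4146

82.415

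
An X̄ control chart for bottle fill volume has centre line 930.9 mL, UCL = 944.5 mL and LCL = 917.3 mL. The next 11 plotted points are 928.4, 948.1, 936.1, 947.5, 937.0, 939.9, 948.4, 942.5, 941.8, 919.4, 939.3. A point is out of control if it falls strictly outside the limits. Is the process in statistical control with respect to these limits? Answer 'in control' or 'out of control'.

Compare each point to [917.3, 944.5]: sample 2 = 948.1 > UCL; sample 4 = 947.5 > UCL; sample 7 = 948.4 > UCL.

out of control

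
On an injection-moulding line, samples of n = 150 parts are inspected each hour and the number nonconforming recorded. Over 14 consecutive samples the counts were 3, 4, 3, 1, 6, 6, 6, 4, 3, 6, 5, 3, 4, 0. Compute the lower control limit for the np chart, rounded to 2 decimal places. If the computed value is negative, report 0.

0.00

p̄ = Σdᵢ / (k·n) = 54 / (14 × 150) = 0.02571
LCL = np̄ − 3·√(np̄(1−p̄)) = 3.8571 − 3 × 1.9385 = -1.9585 → 0 (negative, so LCL = 0)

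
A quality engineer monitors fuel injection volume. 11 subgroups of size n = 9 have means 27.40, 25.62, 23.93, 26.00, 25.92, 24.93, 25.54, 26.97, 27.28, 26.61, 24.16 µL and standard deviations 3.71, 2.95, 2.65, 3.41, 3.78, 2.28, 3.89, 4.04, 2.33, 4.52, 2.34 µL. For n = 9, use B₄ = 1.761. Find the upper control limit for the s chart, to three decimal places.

5.747

s̄ = (3.71 + 2.95 + 2.65 + 3.41 + 3.78 + 2.28 + 3.89 + 4.04 + 2.33 + 4.52 + 2.34) / 11 = 3.2636
UCL_s = B₄·s̄ = 1.761 × 3.2636 = 5.7473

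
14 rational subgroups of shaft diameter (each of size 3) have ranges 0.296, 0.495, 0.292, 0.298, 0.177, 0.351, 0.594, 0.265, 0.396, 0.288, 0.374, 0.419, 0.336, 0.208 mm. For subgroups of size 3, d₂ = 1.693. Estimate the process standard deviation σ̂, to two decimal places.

0.20

R̄ = (0.296 + 0.495 + 0.292 + 0.298 + 0.177 + 0.351 + 0.594 + 0.265 + 0.396 + 0.288 + 0.374 + 0.419 + 0.336 + 0.208) / 14 = 0.3421
σ̂ = R̄ / d₂ = 0.3421 / 1.693 = 0.2021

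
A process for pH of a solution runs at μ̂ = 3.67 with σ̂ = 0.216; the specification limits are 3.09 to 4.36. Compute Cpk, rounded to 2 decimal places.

0.90

Cpu = (USL − μ̂) / (3σ̂) = (4.36 − 3.67) / (3 × 0.216) = 1.0648; Cpl = (μ̂ − LSL) / (3σ̂) = (3.67 − 3.09) / (3 × 0.216) = 0.8951; Cpk = min(Cpu, Cpl) = 0.8951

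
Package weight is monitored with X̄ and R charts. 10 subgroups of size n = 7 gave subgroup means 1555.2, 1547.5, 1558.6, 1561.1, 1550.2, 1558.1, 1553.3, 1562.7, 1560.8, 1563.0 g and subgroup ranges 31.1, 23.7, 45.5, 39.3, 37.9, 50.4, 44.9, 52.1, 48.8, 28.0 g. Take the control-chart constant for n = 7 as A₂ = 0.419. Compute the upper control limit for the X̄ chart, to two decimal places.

X̄̄ = (1555.2 + 1547.5 + 1558.6 + 1561.1 + 1550.2 + 1558.1 + 1553.3 + 1562.7 + 1560.8 + 1563.0) / 10 = 15570.5000 / 10 = 1557.0500
R̄ = (31.1 + 23.7 + 45.5 + 39.3 + 37.9 + 50.4 + 44.9 + 52.1 + 48.8 + 28.0) / 10 = 401.7000 / 10 = 40.1700
UCL = X̄̄ + A₂·R̄ = 1557.0500 + 0.419 × 40.1700 = 1573.8812

1573.88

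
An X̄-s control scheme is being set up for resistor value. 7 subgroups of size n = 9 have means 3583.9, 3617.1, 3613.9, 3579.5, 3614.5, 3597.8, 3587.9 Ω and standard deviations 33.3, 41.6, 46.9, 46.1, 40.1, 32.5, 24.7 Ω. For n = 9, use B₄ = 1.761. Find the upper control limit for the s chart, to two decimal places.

66.72

s̄ = (33.3 + 41.6 + 46.9 + 46.1 + 40.1 + 32.5 + 24.7) / 7 = 37.8857
UCL_s = B₄·s̄ = 1.761 × 37.8857 = 66.7167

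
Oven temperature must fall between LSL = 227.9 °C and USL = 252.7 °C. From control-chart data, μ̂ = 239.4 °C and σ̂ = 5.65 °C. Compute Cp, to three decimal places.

0.732

Cp = (USL − LSL) / (6σ̂) = (252.7 − 227.9) / (6 × 5.65) = 24.8000 / 33.9000 = 0.7316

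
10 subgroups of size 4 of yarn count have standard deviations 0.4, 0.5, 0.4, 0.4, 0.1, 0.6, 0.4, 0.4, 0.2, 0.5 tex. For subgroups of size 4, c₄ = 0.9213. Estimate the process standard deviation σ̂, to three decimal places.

s̄ = (0.4 + 0.5 + 0.4 + 0.4 + 0.1 + 0.6 + 0.4 + 0.4 + 0.2 + 0.5) / 10 = 0.3900
σ̂ = s̄ / c₄ = 0.3900 / 0.9213 = 0.4233

0.423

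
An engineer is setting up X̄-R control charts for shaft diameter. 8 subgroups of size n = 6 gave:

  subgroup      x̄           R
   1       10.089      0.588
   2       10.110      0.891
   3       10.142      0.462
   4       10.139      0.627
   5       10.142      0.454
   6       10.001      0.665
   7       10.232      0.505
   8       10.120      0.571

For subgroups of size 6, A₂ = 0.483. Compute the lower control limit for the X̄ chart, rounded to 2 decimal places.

X̄̄ = (10.089 + 10.110 + 10.142 + 10.139 + 10.142 + 10.001 + 10.232 + 10.120) / 8 = 80.9750 / 8 = 10.1219
R̄ = (0.588 + 0.891 + 0.462 + 0.627 + 0.454 + 0.665 + 0.505 + 0.571) / 8 = 4.7630 / 8 = 0.5954
LCL = X̄̄ − A₂·R̄ = 10.1219 − 0.483 × 0.5954 = 9.8343

9.83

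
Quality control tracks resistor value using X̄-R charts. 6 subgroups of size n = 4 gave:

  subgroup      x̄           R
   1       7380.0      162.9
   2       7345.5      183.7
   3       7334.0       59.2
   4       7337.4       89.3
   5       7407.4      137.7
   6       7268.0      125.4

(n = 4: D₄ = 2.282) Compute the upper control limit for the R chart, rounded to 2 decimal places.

288.37

R̄ = (162.9 + 183.7 + 59.2 + 89.3 + 137.7 + 125.4) / 6 = 758.2000 / 6 = 126.3667
UCL_R = D₄·R̄ = 2.282 × 126.3667 = 288.3687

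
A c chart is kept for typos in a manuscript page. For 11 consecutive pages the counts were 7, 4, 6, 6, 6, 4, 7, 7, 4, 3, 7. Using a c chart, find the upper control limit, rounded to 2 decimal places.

12.61

c̄ = (7 + 4 + 6 + 6 + 6 + 4 + 7 + 7 + 4 + 3 + 7) / 11 = 61 / 11 = 5.5455
UCL = c̄ + 3√c̄ = 5.5455 + 3 × √5.5455 = 5.5455 + 3 × 2.3549 = 12.6101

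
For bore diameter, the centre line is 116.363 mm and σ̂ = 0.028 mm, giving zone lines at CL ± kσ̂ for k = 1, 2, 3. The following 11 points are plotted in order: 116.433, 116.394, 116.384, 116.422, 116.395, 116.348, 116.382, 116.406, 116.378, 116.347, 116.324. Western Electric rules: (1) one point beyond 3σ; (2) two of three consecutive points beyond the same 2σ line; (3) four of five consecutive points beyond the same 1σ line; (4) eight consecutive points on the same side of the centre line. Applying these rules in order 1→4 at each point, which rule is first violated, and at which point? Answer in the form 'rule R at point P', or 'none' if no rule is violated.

Zone of each point (C = within 1σ̂, B = 1σ̂–2σ̂, A = 2σ̂–3σ̂, * = beyond 3σ̂; sign = side of CL): 1:+A, 2:+B, 3:+C, 4:+A, 5:+B, 6:-C, 7:+C, 8:+B, 9:+C, 10:-C, 11:-B
Rule 3 (four of five consecutive points beyond the same 1σ limit) is satisfied at point 5.

rule 3 at point 5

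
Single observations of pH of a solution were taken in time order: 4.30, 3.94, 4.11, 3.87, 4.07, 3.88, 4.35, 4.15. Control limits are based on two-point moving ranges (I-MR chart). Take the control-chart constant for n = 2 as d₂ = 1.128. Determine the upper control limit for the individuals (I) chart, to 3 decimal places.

X̄ = (4.30 + 3.94 + 4.11 + 3.87 + 4.07 + 3.88 + 4.35 + 4.15) / 8 = 4.0838
Moving ranges: 0.36, 0.17, 0.24, 0.20, 0.19, 0.47, 0.20; M̄R̄ = 1.8300 / 7 = 0.2614
UCL = X̄ + 3·M̄R̄/d₂ = 4.0838 + 3 × 0.2614 / 1.128 = 4.7790

4.779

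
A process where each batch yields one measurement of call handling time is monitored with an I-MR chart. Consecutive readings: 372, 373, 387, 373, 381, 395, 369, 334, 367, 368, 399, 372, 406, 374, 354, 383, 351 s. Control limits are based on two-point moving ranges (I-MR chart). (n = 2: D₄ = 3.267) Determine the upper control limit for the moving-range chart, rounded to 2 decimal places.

Moving ranges: 1, 14, 14, 8, 14, 26, 35, 33, 1, 31, 27, 34, 32, 20, 29, 32; M̄R̄ = 351.0000 / 16 = 21.9375
UCL_MR = D₄·M̄R̄ = 3.267 × 21.9375 = 71.6698

71.67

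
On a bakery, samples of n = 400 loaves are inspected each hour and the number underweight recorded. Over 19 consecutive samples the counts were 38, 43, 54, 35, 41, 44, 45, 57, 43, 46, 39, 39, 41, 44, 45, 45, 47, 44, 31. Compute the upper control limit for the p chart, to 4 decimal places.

0.1546

p̄ = Σdᵢ / (k·n) = 821 / (19 × 400) = 0.10803
UCL = p̄ + 3·√(p̄(1−p̄)/n) = 0.10803 + 3 × √(0.10803×0.89197/400) = 0.10803 + 3 × 0.01552 = 0.15459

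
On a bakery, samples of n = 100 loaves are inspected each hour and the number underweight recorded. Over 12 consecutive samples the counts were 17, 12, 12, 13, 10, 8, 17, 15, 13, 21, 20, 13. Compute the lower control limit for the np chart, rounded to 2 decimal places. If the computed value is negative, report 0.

p̄ = Σdᵢ / (k·n) = 171 / (12 × 100) = 0.14250
LCL = np̄ − 3·√(np̄(1−p̄)) = 14.2500 − 3 × 3.4956 = 3.7631

3.76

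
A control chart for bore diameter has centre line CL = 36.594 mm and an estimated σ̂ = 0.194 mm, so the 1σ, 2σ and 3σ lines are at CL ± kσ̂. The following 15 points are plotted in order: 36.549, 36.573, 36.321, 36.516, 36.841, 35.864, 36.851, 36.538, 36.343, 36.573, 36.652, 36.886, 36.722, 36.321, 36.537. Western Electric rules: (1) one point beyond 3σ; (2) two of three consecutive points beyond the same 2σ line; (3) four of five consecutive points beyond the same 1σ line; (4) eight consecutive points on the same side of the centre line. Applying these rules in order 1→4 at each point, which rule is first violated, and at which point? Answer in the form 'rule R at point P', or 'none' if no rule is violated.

rule 1 at point 6

Zone of each point (C = within 1σ̂, B = 1σ̂–2σ̂, A = 2σ̂–3σ̂, * = beyond 3σ̂; sign = side of CL): 1:-C, 2:-C, 3:-B, 4:-C, 5:+B, 6:-*, 7:+B, 8:-C, 9:-B, 10:-C, 11:+C, 12:+B, 13:+C, 14:-B, 15:-C
Rule 1 (one point beyond the 3σ limits) is satisfied at point 6.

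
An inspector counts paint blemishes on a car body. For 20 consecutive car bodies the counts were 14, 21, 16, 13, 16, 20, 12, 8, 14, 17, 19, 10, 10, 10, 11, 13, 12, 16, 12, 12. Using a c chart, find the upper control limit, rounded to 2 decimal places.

24.94

c̄ = (14 + 21 + 16 + 13 + 16 + 20 + 12 + 8 + 14 + 17 + 19 + 10 + 10 + 10 + 11 + 13 + 12 + 16 + 12 + 12) / 20 = 276 / 20 = 13.8000
UCL = c̄ + 3√c̄ = 13.8000 + 3 × √13.8000 = 13.8000 + 3 × 3.7148 = 24.9445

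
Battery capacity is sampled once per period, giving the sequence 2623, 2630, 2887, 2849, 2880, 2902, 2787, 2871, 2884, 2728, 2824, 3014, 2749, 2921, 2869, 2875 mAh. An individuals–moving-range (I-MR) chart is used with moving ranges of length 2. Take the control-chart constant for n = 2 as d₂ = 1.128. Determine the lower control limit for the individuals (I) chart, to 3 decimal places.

2564.146

X̄ = (2623 + 2630 + 2887 + 2849 + 2880 + 2902 + 2787 + 2871 + 2884 + 2728 + 2824 + 3014 + 2749 + 2921 + 2869 + 2875) / 16 = 2830.8125
Moving ranges: 7, 257, 38, 31, 22, 115, 84, 13, 156, 96, 190, 265, 172, 52, 6; M̄R̄ = 1504.0000 / 15 = 100.2667
LCL = X̄ − 3·M̄R̄/d₂ = 2830.8125 − 3 × 100.2667 / 1.128 = 2564.1458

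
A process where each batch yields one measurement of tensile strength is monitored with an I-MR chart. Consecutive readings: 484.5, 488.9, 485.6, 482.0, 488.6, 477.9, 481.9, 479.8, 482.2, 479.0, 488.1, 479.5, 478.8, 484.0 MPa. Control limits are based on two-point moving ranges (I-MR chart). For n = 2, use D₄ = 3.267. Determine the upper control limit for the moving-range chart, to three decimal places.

Moving ranges: 4.4, 3.3, 3.6, 6.6, 10.7, 4.0, 2.1, 2.4, 3.2, 9.1, 8.6, 0.7, 5.2; M̄R̄ = 63.9000 / 13 = 4.9154
UCL_MR = D₄·M̄R̄ = 3.267 × 4.9154 = 16.0586

16.059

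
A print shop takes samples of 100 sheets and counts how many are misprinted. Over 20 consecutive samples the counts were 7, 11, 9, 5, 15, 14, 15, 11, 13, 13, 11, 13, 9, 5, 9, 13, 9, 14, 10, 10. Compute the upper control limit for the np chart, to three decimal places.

p̄ = Σdᵢ / (k·n) = 216 / (20 × 100) = 0.10800
UCL = np̄ + 3·√(np̄(1−p̄)) = 10.8000 + 3 × √(10.8000×0.89200) = 10.8000 + 3 × 3.1038 = 20.1114

20.111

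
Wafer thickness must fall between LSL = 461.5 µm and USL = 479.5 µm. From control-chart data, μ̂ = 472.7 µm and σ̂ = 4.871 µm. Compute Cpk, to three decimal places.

0.465

Cpu = (USL − μ̂) / (3σ̂) = (479.5 − 472.7) / (3 × 4.871) = 0.4653; Cpl = (μ̂ − LSL) / (3σ̂) = (472.7 − 461.5) / (3 × 4.871) = 0.7664; Cpk = min(Cpu, Cpl) = 0.4653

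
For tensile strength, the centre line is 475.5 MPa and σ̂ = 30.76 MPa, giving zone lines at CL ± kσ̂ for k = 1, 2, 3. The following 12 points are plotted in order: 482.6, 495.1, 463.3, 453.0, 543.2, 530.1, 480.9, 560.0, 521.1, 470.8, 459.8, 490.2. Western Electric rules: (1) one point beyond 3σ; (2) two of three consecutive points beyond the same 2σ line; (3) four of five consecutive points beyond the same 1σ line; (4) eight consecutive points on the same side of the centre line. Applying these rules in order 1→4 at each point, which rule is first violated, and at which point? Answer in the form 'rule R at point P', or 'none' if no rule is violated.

rule 3 at point 9

Zone of each point (C = within 1σ̂, B = 1σ̂–2σ̂, A = 2σ̂–3σ̂, * = beyond 3σ̂; sign = side of CL): 1:+C, 2:+C, 3:-C, 4:-C, 5:+A, 6:+B, 7:+C, 8:+A, 9:+B, 10:-C, 11:-C, 12:+C
Rule 3 (four of five consecutive points beyond the same 1σ limit) is satisfied at point 9.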